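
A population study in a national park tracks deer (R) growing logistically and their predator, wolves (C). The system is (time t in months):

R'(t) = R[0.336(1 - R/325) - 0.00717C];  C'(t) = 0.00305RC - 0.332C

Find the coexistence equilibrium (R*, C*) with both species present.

R* ≈ 109, C* ≈ 31.2

From dC/dt = 0 with C > 0: 0.00305R* = 0.332, so R* = 109.
Substitute into dR/dt = 0: 0.336(1 - 109/325) = 0.00717C*.
The bracket is 0.665, giving C* = 0.223/0.00717 = 31.2.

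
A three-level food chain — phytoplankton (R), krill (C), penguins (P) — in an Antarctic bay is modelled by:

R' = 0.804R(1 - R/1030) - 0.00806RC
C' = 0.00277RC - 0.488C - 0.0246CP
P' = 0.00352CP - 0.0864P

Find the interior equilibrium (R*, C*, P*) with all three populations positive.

R* ≈ 777, C* ≈ 24.5, P* ≈ 67.6

From dP/dt = 0: 0.00352C* = 0.0864, so C* = 24.5.
From dR/dt = 0: 0.804(1 - R*/1030) = 0.00806·24.5, giving R* = 1030·(1 - 0.246) = 777.
From dC/dt = 0: 0.00277·777 - 0.488 = 0.0246P*, so P* = 1.66/0.0246 = 67.6.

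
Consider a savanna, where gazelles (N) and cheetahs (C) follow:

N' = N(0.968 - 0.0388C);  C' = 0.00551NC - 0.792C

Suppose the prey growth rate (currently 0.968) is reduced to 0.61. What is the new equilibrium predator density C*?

At the interior fixed point, setting dN/dt = 0 with N > 0 fixes C* = (prey growth rate)/(NC coefficient) — independent of the other coefficients.
With the change, C* = 0.61/0.0388 = 15.7; it falls from 24.9.

C* ≈ 15.7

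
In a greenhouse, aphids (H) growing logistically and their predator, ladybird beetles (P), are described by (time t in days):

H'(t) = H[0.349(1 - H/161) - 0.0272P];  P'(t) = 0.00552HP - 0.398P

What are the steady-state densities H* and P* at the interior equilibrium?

H* ≈ 72.1, P* ≈ 7.08

From dP/dt = 0 with P > 0: 0.00552H* = 0.398, so H* = 72.1.
Substitute into dH/dt = 0: 0.349(1 - 72.1/161) = 0.0272P*.
The bracket is 0.552, giving P* = 0.193/0.0272 = 7.08.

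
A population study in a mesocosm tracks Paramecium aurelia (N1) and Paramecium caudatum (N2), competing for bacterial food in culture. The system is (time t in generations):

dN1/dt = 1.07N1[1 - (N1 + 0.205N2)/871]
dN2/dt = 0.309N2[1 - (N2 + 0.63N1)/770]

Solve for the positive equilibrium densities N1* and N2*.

Setting both brackets to zero gives the nullclines N1 + 0.205N2 = 871 and 0.63N1 + N2 = 770.
Substituting N2 = 770 - 0.63N1 into the first: N1(1 - 0.205·0.63) = 871 - 0.205·770.
So N1* = 713/0.871 = 819, and then N2* = 770 - 0.63·819 = 254.

N1* ≈ 819, N2* ≈ 254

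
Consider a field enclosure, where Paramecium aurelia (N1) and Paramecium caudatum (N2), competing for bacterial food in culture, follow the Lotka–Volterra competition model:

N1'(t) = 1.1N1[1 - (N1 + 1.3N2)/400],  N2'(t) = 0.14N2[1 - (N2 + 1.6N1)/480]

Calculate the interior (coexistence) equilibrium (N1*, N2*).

Setting both brackets to zero gives the nullclines N1 + 1.3N2 = 400 and 1.6N1 + N2 = 480.
Substituting N2 = 480 - 1.6N1 into the first: N1(1 - 1.3·1.6) = 400 - 1.3·480.
So N1* = -224/-1.08 = 207, and then N2* = 480 - 1.6·207 = 148.

N1* ≈ 207, N2* ≈ 148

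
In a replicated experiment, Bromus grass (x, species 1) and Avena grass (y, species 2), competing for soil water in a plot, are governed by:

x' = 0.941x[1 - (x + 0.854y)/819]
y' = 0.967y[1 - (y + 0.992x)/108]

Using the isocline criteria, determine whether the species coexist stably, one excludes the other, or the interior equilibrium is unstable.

Compare the nullcline intercepts: K1/α12 = 819/0.854 = 959 > K2 = 108; K2/α21 = 108/0.992 = 109 < K1 = 819.
Since the inequalities point opposite ways, species 1 can invade but species 2 cannot.

species 1 excludes species 2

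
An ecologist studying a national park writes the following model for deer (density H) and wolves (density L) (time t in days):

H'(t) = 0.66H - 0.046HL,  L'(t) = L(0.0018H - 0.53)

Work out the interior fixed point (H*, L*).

Set dL/dt = 0 with L > 0: 0.0018H - 0.53 = 0, so H* = 0.53/0.0018 = 294.
Set dH/dt = 0 with H > 0: 0.66 - 0.046L = 0, so L* = 0.66/0.046 = 14.3.

H* ≈ 294, L* ≈ 14.3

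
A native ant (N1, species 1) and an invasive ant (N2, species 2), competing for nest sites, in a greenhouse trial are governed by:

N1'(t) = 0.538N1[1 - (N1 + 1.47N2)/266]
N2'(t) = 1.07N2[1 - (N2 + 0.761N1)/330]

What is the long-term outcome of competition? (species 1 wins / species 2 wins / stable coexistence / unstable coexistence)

Compare the nullcline intercepts: K1/α12 = 266/1.47 = 181 < K2 = 330; K2/α21 = 330/0.761 = 434 > K1 = 266.
Since the inequalities point opposite ways, species 2 can invade but species 1 cannot.

species 2 excludes species 1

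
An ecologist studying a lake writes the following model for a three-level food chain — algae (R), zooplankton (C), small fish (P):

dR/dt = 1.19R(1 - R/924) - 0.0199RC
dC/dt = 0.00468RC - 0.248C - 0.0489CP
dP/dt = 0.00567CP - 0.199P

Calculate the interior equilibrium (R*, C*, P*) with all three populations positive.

From dP/dt = 0: 0.00567C* = 0.199, so C* = 35.1.
From dR/dt = 0: 1.19(1 - R*/924) = 0.0199·35.1, giving R* = 924·(1 - 0.587) = 382.
From dC/dt = 0: 0.00468·382 - 0.248 = 0.0489P*, so P* = 1.54/0.0489 = 31.5.

R* ≈ 382, C* ≈ 35.1, P* ≈ 31.5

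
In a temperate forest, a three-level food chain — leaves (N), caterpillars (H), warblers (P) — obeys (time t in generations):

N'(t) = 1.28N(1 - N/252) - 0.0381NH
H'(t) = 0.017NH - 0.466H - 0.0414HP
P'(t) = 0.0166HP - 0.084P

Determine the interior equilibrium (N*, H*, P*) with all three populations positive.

From dP/dt = 0: 0.0166H* = 0.084, so H* = 5.06.
From dN/dt = 0: 1.28(1 - N*/252) = 0.0381·5.06, giving N* = 252·(1 - 0.151) = 214.
From dH/dt = 0: 0.017·214 - 0.466 = 0.0414P*, so P* = 3.17/0.0414 = 76.6.

N* ≈ 214, H* ≈ 5.06, P* ≈ 76.6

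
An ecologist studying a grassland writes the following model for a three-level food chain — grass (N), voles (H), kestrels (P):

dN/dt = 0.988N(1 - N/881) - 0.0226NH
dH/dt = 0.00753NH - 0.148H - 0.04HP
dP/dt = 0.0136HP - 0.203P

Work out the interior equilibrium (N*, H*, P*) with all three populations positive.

N* ≈ 580, H* ≈ 14.9, P* ≈ 106

From dP/dt = 0: 0.0136H* = 0.203, so H* = 14.9.
From dN/dt = 0: 0.988(1 - N*/881) = 0.0226·14.9, giving N* = 881·(1 - 0.341) = 580.
From dH/dt = 0: 0.00753·580 - 0.148 = 0.04P*, so P* = 4.22/0.04 = 106.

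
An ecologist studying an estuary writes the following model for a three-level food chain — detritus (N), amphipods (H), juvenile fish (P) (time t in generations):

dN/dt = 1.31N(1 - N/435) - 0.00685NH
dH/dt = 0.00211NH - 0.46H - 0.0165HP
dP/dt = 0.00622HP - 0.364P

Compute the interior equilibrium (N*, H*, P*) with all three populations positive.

From dP/dt = 0: 0.00622H* = 0.364, so H* = 58.5.
From dN/dt = 0: 1.31(1 - N*/435) = 0.00685·58.5, giving N* = 435·(1 - 0.306) = 302.
From dH/dt = 0: 0.00211·302 - 0.46 = 0.0165P*, so P* = 0.177/0.0165 = 10.7.

N* ≈ 302, H* ≈ 58.5, P* ≈ 10.7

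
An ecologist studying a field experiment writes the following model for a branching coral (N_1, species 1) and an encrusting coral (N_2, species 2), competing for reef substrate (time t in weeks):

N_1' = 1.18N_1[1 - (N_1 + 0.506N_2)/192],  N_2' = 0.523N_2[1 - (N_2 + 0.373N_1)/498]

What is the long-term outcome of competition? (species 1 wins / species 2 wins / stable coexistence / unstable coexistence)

Compare the nullcline intercepts: K1/α12 = 192/0.506 = 379 < K2 = 498; K2/α21 = 498/0.373 = 1340 > K1 = 192.
Since the inequalities point opposite ways, species 2 can invade but species 1 cannot.

species 2 excludes species 1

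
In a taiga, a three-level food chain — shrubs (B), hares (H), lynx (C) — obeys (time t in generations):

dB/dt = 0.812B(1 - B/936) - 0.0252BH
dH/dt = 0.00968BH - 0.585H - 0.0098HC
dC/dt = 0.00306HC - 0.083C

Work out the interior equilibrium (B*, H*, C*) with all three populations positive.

From dC/dt = 0: 0.00306H* = 0.083, so H* = 27.1.
From dB/dt = 0: 0.812(1 - B*/936) = 0.0252·27.1, giving B* = 936·(1 - 0.842) = 148.
From dH/dt = 0: 0.00968·148 - 0.585 = 0.0098C*, so C* = 0.849/0.0098 = 86.6.

B* ≈ 148, H* ≈ 27.1, C* ≈ 86.6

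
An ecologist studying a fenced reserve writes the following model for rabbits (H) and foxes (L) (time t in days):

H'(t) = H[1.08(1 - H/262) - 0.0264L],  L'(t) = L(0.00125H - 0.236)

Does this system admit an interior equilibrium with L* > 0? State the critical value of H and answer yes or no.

The predator equation gives dL/dt > 0 only when H > 0.236/0.00125 = 189.
Without the predator, H → K = 262. Since 262 > 189, the predator can invade and persist.

Threshold H = 189; K > 189, so yes, the predator persists.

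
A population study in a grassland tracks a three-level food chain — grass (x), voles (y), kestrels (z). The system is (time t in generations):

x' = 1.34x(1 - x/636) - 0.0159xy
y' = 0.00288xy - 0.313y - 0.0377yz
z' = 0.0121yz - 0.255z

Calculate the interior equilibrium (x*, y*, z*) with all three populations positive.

From dz/dt = 0: 0.0121y* = 0.255, so y* = 21.1.
From dx/dt = 0: 1.34(1 - x*/636) = 0.0159·21.1, giving x* = 636·(1 - 0.25) = 477.
From dy/dt = 0: 0.00288·477 - 0.313 = 0.0377z*, so z* = 1.06/0.0377 = 28.1.

x* ≈ 477, y* ≈ 21.1, z* ≈ 28.1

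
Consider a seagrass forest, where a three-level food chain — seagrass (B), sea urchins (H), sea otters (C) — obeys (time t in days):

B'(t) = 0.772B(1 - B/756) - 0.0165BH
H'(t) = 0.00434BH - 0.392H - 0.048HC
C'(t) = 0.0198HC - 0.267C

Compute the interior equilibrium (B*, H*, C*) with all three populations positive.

B* ≈ 538, H* ≈ 13.5, C* ≈ 40.5

From dC/dt = 0: 0.0198H* = 0.267, so H* = 13.5.
From dB/dt = 0: 0.772(1 - B*/756) = 0.0165·13.5, giving B* = 756·(1 - 0.288) = 538.
From dH/dt = 0: 0.00434·538 - 0.392 = 0.048C*, so C* = 1.94/0.048 = 40.5.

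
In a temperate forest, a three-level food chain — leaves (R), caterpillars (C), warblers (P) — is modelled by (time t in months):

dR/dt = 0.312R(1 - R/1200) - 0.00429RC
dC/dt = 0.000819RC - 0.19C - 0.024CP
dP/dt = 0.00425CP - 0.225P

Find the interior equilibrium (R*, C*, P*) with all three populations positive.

From dP/dt = 0: 0.00425C* = 0.225, so C* = 52.9.
From dR/dt = 0: 0.312(1 - R*/1200) = 0.00429·52.9, giving R* = 1200·(1 - 0.728) = 326.
From dC/dt = 0: 0.000819·326 - 0.19 = 0.024P*, so P* = 0.0774/0.024 = 3.22.

R* ≈ 326, C* ≈ 52.9, P* ≈ 3.22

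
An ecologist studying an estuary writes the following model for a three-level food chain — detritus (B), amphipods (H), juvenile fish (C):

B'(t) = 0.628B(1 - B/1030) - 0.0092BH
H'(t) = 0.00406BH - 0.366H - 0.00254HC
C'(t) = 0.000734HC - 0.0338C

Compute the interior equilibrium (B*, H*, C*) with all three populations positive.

B* ≈ 335, H* ≈ 46, C* ≈ 392

From dC/dt = 0: 0.000734H* = 0.0338, so H* = 46.
From dB/dt = 0: 0.628(1 - B*/1030) = 0.0092·46, giving B* = 1030·(1 - 0.675) = 335.
From dH/dt = 0: 0.00406·335 - 0.366 = 0.00254C*, so C* = 0.995/0.00254 = 392.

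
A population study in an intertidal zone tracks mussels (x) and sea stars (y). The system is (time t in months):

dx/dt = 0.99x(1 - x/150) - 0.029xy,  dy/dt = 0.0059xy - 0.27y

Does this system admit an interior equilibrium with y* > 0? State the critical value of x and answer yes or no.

The predator equation gives dy/dt > 0 only when x > 0.27/0.0059 = 45.8.
Without the predator, x → K = 150. Since 150 > 45.8, the predator can invade and persist.

Threshold x = 45.8; K > 45.8, so yes, the predator persists.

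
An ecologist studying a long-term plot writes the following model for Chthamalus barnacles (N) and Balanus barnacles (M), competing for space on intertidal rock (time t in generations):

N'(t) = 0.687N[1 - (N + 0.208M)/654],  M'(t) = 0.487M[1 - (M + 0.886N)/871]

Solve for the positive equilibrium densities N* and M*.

N* ≈ 580, M* ≈ 357

Setting both brackets to zero gives the nullclines N + 0.208M = 654 and 0.886N + M = 871.
Substituting M = 871 - 0.886N into the first: N(1 - 0.208·0.886) = 654 - 0.208·871.
So N* = 473/0.816 = 580, and then M* = 871 - 0.886·580 = 357.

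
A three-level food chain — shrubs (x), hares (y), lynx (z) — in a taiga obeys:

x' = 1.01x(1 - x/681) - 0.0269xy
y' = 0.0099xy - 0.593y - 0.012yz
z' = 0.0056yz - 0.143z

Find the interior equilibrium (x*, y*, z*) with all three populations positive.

From dz/dt = 0: 0.0056y* = 0.143, so y* = 25.5.
From dx/dt = 0: 1.01(1 - x*/681) = 0.0269·25.5, giving x* = 681·(1 - 0.68) = 218.
From dy/dt = 0: 0.0099·218 - 0.593 = 0.012z*, so z* = 1.56/0.012 = 130.

x* ≈ 218, y* ≈ 25.5, z* ≈ 130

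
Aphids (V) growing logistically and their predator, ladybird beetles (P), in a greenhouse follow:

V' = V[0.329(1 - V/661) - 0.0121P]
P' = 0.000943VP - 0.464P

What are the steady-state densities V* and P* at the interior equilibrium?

From dP/dt = 0 with P > 0: 0.000943V* = 0.464, so V* = 492.
Substitute into dV/dt = 0: 0.329(1 - 492/661) = 0.0121P*.
The bracket is 0.256, giving P* = 0.0841/0.0121 = 6.95.

V* ≈ 492, P* ≈ 6.95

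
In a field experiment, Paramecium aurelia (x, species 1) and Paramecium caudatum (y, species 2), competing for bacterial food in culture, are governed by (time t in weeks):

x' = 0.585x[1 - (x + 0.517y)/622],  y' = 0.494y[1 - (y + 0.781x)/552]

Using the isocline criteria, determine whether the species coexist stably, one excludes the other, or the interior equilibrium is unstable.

stable coexistence

Compare the nullcline intercepts: K1/α12 = 622/0.517 = 1200 > K2 = 552; K2/α21 = 552/0.781 = 707 > K1 = 622.
Since both inequalities hold, each species can invade when rare, so the interior equilibrium is stable.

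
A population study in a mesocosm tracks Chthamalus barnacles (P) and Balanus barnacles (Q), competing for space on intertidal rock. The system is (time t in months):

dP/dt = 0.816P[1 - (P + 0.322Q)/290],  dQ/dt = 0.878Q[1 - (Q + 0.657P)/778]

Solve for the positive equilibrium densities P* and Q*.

Setting both brackets to zero gives the nullclines P + 0.322Q = 290 and 0.657P + Q = 778.
Substituting Q = 778 - 0.657P into the first: P(1 - 0.322·0.657) = 290 - 0.322·778.
So P* = 39.5/0.788 = 50.1, and then Q* = 778 - 0.657·50.1 = 745.

P* ≈ 50.1, Q* ≈ 745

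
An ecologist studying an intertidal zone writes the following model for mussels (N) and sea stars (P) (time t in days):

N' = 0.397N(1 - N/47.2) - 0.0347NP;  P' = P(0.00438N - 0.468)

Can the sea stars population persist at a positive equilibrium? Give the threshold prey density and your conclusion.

Threshold N = 107; K < 107, so no, the predator goes extinct.

The predator equation gives dP/dt > 0 only when N > 0.468/0.00438 = 107.
Without the predator, N → K = 47.2. Since 47.2 < 107, the predator cannot invade.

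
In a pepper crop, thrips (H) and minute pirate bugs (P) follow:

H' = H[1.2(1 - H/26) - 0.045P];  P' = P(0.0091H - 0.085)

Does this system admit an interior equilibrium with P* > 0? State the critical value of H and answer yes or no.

Threshold H = 9.34; K > 9.34, so yes, the predator persists.

The predator equation gives dP/dt > 0 only when H > 0.085/0.0091 = 9.34.
Without the predator, H → K = 26. Since 26 > 9.34, the predator can invade and persist.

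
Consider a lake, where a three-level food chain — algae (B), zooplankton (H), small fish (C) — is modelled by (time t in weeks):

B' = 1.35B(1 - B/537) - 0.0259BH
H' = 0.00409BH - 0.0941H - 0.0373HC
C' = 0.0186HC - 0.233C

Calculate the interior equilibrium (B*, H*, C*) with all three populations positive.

From dC/dt = 0: 0.0186H* = 0.233, so H* = 12.5.
From dB/dt = 0: 1.35(1 - B*/537) = 0.0259·12.5, giving B* = 537·(1 - 0.24) = 408.
From dH/dt = 0: 0.00409·408 - 0.0941 = 0.0373C*, so C* = 1.57/0.0373 = 42.2.

B* ≈ 408, H* ≈ 12.5, C* ≈ 42.2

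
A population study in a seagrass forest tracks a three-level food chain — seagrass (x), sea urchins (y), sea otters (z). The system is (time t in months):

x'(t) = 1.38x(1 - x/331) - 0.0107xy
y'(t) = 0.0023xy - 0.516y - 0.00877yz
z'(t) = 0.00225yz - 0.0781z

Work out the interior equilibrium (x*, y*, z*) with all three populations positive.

From dz/dt = 0: 0.00225y* = 0.0781, so y* = 34.7.
From dx/dt = 0: 1.38(1 - x*/331) = 0.0107·34.7, giving x* = 331·(1 - 0.269) = 242.
From dy/dt = 0: 0.0023·242 - 0.516 = 0.00877z*, so z* = 0.0404/0.00877 = 4.61.

x* ≈ 242, y* ≈ 34.7, z* ≈ 4.61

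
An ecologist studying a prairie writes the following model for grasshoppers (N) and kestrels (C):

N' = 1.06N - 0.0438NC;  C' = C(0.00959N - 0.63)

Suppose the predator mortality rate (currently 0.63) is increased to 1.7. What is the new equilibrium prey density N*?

N* ≈ 177

At the interior fixed point, setting dC/dt = 0 with C > 0 fixes N* = (predator death rate)/(NC coefficient) — independent of the other coefficients.
With the change, N* = 1.7/0.00959 = 177; it rises from 65.7.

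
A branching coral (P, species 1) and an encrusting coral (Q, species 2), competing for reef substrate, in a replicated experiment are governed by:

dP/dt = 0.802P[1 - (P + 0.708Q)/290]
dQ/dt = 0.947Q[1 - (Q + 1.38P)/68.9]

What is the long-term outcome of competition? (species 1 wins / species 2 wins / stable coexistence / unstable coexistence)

species 1 excludes species 2

Compare the nullcline intercepts: K1/α12 = 290/0.708 = 410 > K2 = 68.9; K2/α21 = 68.9/1.38 = 49.9 < K1 = 290.
Since the inequalities point opposite ways, species 1 can invade but species 2 cannot.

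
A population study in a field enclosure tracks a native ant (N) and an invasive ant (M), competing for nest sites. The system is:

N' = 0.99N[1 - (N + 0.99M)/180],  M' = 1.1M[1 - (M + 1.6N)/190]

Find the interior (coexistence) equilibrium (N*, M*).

Setting both brackets to zero gives the nullclines N + 0.99M = 180 and 1.6N + M = 190.
Substituting M = 190 - 1.6N into the first: N(1 - 0.99·1.6) = 180 - 0.99·190.
So N* = -8.1/-0.584 = 13.9, and then M* = 190 - 1.6·13.9 = 168.

N* ≈ 13.9, M* ≈ 168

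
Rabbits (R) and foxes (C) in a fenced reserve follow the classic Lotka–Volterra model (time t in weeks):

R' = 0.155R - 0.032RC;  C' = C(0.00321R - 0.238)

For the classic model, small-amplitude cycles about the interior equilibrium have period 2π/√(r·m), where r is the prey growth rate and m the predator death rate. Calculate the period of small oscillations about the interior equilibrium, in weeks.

Here r = 0.155 and m = 0.238, so r·m = 0.0369.
ω = √0.0369 = 0.192 per week, hence T = 2π/ω ≈ 32.7 weeks.

T ≈ 32.7 weeks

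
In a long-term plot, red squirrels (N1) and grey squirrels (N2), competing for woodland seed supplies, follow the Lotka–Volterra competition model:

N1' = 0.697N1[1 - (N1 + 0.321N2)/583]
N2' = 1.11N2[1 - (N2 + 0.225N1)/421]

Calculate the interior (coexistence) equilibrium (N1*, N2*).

N1* ≈ 483, N2* ≈ 312

Setting both brackets to zero gives the nullclines N1 + 0.321N2 = 583 and 0.225N1 + N2 = 421.
Substituting N2 = 421 - 0.225N1 into the first: N1(1 - 0.321·0.225) = 583 - 0.321·421.
So N1* = 448/0.928 = 483, and then N2* = 421 - 0.225·483 = 312.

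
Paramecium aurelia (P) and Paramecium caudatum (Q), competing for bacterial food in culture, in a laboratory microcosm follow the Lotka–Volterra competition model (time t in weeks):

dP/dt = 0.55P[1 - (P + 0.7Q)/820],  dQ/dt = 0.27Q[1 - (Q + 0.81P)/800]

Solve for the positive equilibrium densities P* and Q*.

Setting both brackets to zero gives the nullclines P + 0.7Q = 820 and 0.81P + Q = 800.
Substituting Q = 800 - 0.81P into the first: P(1 - 0.7·0.81) = 820 - 0.7·800.
So P* = 260/0.433 = 600, and then Q* = 800 - 0.81·600 = 314.

P* ≈ 600, Q* ≈ 314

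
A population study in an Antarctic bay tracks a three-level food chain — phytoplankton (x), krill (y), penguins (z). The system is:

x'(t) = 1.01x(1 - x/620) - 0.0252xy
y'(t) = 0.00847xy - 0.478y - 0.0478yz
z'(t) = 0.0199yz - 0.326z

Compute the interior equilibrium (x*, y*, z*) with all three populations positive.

From dz/dt = 0: 0.0199y* = 0.326, so y* = 16.4.
From dx/dt = 0: 1.01(1 - x*/620) = 0.0252·16.4, giving x* = 620·(1 - 0.409) = 367.
From dy/dt = 0: 0.00847·367 - 0.478 = 0.0478z*, so z* = 2.63/0.0478 = 55.

x* ≈ 367, y* ≈ 16.4, z* ≈ 55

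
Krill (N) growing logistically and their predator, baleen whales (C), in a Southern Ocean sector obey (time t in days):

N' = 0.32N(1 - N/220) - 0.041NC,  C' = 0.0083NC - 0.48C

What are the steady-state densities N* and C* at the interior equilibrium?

From dC/dt = 0 with C > 0: 0.0083N* = 0.48, so N* = 57.8.
Substitute into dN/dt = 0: 0.32(1 - 57.8/220) = 0.041C*.
The bracket is 0.737, giving C* = 0.236/0.041 = 5.75.

N* ≈ 57.8, C* ≈ 5.75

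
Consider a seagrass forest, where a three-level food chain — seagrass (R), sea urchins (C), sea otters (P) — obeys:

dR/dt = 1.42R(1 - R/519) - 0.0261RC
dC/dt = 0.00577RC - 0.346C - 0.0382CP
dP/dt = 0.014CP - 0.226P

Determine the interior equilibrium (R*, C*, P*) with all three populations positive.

R* ≈ 365, C* ≈ 16.1, P* ≈ 46.1

From dP/dt = 0: 0.014C* = 0.226, so C* = 16.1.
From dR/dt = 0: 1.42(1 - R*/519) = 0.0261·16.1, giving R* = 519·(1 - 0.297) = 365.
From dC/dt = 0: 0.00577·365 - 0.346 = 0.0382P*, so P* = 1.76/0.0382 = 46.1.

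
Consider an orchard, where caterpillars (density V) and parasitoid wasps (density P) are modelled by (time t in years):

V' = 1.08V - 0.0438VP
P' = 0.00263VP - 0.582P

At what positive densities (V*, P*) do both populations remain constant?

V* ≈ 221, P* ≈ 24.7

Set dP/dt = 0 with P > 0: 0.00263V - 0.582 = 0, so V* = 0.582/0.00263 = 221.
Set dV/dt = 0 with V > 0: 1.08 - 0.0438P = 0, so P* = 1.08/0.0438 = 24.7.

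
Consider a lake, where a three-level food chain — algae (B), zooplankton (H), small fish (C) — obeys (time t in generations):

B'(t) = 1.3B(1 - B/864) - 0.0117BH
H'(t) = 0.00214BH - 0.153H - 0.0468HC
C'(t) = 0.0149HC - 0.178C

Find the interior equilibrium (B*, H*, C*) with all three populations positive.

From dC/dt = 0: 0.0149H* = 0.178, so H* = 11.9.
From dB/dt = 0: 1.3(1 - B*/864) = 0.0117·11.9, giving B* = 864·(1 - 0.108) = 771.
From dH/dt = 0: 0.00214·771 - 0.153 = 0.0468C*, so C* = 1.5/0.0468 = 32.

B* ≈ 771, H* ≈ 11.9, C* ≈ 32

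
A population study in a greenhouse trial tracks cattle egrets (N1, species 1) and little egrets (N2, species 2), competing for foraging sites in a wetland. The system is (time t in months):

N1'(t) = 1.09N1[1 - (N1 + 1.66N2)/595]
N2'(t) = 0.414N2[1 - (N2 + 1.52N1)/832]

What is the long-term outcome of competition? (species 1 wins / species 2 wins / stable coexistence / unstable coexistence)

Compare the nullcline intercepts: K1/α12 = 595/1.66 = 358 < K2 = 832; K2/α21 = 832/1.52 = 547 < K1 = 595.
Since both are reversed, neither can invade when rare; the interior point is a saddle.

unstable coexistence (outcome depends on initial conditions)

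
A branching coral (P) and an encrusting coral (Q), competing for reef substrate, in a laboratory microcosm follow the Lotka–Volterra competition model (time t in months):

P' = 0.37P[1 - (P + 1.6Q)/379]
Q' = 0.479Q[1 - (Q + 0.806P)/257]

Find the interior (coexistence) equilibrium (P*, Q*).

P* ≈ 111, Q* ≈ 167

Setting both brackets to zero gives the nullclines P + 1.6Q = 379 and 0.806P + Q = 257.
Substituting Q = 257 - 0.806P into the first: P(1 - 1.6·0.806) = 379 - 1.6·257.
So P* = -32.2/-0.29 = 111, and then Q* = 257 - 0.806·111 = 167.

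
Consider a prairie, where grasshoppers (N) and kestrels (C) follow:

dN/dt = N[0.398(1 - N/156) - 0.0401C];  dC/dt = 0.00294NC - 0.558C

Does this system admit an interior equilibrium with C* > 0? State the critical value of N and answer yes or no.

The predator equation gives dC/dt > 0 only when N > 0.558/0.00294 = 190.
Without the predator, N → K = 156. Since 156 < 190, the predator cannot invade.

Threshold N = 190; K < 190, so no, the predator goes extinct.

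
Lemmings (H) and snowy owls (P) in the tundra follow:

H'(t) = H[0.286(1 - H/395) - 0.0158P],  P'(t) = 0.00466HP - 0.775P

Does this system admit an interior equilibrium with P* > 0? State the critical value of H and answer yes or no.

Threshold H = 166; K > 166, so yes, the predator persists.

The predator equation gives dP/dt > 0 only when H > 0.775/0.00466 = 166.
Without the predator, H → K = 395. Since 395 > 166, the predator can invade and persist.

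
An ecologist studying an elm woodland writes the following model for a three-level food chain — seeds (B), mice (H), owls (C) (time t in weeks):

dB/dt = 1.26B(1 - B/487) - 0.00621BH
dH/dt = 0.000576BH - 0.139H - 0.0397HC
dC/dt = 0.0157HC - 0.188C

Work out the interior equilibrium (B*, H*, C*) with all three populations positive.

B* ≈ 458, H* ≈ 12, C* ≈ 3.15

From dC/dt = 0: 0.0157H* = 0.188, so H* = 12.
From dB/dt = 0: 1.26(1 - B*/487) = 0.00621·12, giving B* = 487·(1 - 0.059) = 458.
From dH/dt = 0: 0.000576·458 - 0.139 = 0.0397C*, so C* = 0.125/0.0397 = 3.15.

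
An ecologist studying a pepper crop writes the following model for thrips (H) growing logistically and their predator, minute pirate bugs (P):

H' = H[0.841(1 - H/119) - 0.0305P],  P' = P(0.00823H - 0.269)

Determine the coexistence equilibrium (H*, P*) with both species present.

From dP/dt = 0 with P > 0: 0.00823H* = 0.269, so H* = 32.7.
Substitute into dH/dt = 0: 0.841(1 - 32.7/119) = 0.0305P*.
The bracket is 0.725, giving P* = 0.61/0.0305 = 20.

H* ≈ 32.7, P* ≈ 20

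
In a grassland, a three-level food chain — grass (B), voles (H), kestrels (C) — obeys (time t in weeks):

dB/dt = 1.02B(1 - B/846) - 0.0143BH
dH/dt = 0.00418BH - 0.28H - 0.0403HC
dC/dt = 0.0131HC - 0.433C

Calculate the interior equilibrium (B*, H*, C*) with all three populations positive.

From dC/dt = 0: 0.0131H* = 0.433, so H* = 33.1.
From dB/dt = 0: 1.02(1 - B*/846) = 0.0143·33.1, giving B* = 846·(1 - 0.463) = 454.
From dH/dt = 0: 0.00418·454 - 0.28 = 0.0403C*, so C* = 1.62/0.0403 = 40.1.

B* ≈ 454, H* ≈ 33.1, C* ≈ 40.1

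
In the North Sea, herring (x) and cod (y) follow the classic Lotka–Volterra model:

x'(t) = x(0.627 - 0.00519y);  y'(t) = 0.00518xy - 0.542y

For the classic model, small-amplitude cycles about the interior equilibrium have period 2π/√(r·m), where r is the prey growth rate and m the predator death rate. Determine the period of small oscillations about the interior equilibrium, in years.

T ≈ 10.8 years

Here r = 0.627 and m = 0.542, so r·m = 0.34.
ω = √0.34 = 0.583 per year, hence T = 2π/ω ≈ 10.8 years.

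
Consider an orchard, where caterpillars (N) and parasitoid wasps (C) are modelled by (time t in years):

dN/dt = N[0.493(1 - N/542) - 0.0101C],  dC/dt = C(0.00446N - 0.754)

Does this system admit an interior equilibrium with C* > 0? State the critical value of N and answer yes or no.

The predator equation gives dC/dt > 0 only when N > 0.754/0.00446 = 169.
Without the predator, N → K = 542. Since 542 > 169, the predator can invade and persist.

Threshold N = 169; K > 169, so yes, the predator persists.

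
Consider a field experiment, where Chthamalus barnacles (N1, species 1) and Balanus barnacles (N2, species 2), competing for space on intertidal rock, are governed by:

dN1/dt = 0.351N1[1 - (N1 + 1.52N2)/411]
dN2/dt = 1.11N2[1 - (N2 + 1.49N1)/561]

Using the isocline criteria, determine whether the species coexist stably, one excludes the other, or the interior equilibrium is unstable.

unstable coexistence (outcome depends on initial conditions)

Compare the nullcline intercepts: K1/α12 = 411/1.52 = 270 < K2 = 561; K2/α21 = 561/1.49 = 377 < K1 = 411.
Since both are reversed, neither can invade when rare; the interior point is a saddle.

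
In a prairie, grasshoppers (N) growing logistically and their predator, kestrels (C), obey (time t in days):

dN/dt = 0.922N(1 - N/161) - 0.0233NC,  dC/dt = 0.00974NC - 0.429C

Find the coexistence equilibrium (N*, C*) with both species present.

N* ≈ 44, C* ≈ 28.7

From dC/dt = 0 with C > 0: 0.00974N* = 0.429, so N* = 44.
Substitute into dN/dt = 0: 0.922(1 - 44/161) = 0.0233C*.
The bracket is 0.726, giving C* = 0.67/0.0233 = 28.7.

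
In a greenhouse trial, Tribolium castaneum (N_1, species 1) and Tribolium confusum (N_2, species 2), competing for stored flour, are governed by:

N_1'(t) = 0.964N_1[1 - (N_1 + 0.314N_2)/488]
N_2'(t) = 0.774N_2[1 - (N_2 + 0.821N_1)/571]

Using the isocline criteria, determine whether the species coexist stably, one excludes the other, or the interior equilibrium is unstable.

Compare the nullcline intercepts: K1/α12 = 488/0.314 = 1550 > K2 = 571; K2/α21 = 571/0.821 = 695 > K1 = 488.
Since both inequalities hold, each species can invade when rare, so the interior equilibrium is stable.

stable coexistence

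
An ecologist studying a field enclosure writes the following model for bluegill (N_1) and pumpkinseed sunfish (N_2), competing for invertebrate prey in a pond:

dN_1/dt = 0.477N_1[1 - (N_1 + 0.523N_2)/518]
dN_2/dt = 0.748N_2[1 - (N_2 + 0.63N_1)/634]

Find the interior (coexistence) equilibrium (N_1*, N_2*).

Setting both brackets to zero gives the nullclines N_1 + 0.523N_2 = 518 and 0.63N_1 + N_2 = 634.
Substituting N_2 = 634 - 0.63N_1 into the first: N_1(1 - 0.523·0.63) = 518 - 0.523·634.
So N_1* = 186/0.671 = 278, and then N_2* = 634 - 0.63·278 = 459.

N_1* ≈ 278, N_2* ≈ 459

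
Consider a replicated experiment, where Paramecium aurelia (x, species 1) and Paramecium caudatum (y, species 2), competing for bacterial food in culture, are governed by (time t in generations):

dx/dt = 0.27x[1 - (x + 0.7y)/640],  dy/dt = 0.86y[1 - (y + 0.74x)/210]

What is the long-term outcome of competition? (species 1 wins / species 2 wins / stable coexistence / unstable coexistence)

Compare the nullcline intercepts: K1/α12 = 640/0.7 = 914 > K2 = 210; K2/α21 = 210/0.74 = 284 < K1 = 640.
Since the inequalities point opposite ways, species 1 can invade but species 2 cannot.

species 1 excludes species 2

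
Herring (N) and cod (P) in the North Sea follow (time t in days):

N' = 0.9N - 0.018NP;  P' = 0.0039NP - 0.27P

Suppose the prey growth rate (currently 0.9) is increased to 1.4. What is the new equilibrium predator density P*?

At the interior fixed point, setting dN/dt = 0 with N > 0 fixes P* = (prey growth rate)/(NP coefficient) — independent of the other coefficients.
With the change, P* = 1.4/0.018 = 77.8; it rises from 50.

P* ≈ 77.8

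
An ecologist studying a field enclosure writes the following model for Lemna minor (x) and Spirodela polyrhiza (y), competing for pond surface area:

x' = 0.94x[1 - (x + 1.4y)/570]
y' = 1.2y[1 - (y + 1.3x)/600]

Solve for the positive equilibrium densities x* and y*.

Setting both brackets to zero gives the nullclines x + 1.4y = 570 and 1.3x + y = 600.
Substituting y = 600 - 1.3x into the first: x(1 - 1.4·1.3) = 570 - 1.4·600.
So x* = -270/-0.82 = 329, and then y* = 600 - 1.3·329 = 172.

x* ≈ 329, y* ≈ 172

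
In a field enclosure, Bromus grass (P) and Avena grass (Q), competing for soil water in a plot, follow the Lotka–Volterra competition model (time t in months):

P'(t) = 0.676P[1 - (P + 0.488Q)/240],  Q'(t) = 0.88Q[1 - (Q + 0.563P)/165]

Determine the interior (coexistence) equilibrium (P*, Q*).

P* ≈ 220, Q* ≈ 41.2

Setting both brackets to zero gives the nullclines P + 0.488Q = 240 and 0.563P + Q = 165.
Substituting Q = 165 - 0.563P into the first: P(1 - 0.488·0.563) = 240 - 0.488·165.
So P* = 159/0.725 = 220, and then Q* = 165 - 0.563·220 = 41.2.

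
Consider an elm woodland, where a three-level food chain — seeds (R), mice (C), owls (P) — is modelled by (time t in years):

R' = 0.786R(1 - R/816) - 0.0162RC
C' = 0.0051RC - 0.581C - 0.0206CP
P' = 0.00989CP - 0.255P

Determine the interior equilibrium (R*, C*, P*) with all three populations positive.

R* ≈ 382, C* ≈ 25.8, P* ≈ 66.5

From dP/dt = 0: 0.00989C* = 0.255, so C* = 25.8.
From dR/dt = 0: 0.786(1 - R*/816) = 0.0162·25.8, giving R* = 816·(1 - 0.531) = 382.
From dC/dt = 0: 0.0051·382 - 0.581 = 0.0206P*, so P* = 1.37/0.0206 = 66.5.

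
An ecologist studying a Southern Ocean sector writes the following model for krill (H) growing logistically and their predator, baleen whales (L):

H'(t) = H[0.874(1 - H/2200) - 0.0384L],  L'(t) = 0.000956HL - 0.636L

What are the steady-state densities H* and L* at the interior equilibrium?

From dL/dt = 0 with L > 0: 0.000956H* = 0.636, so H* = 665.
Substitute into dH/dt = 0: 0.874(1 - 665/2200) = 0.0384L*.
The bracket is 0.698, giving L* = 0.61/0.0384 = 15.9.

H* ≈ 665, L* ≈ 15.9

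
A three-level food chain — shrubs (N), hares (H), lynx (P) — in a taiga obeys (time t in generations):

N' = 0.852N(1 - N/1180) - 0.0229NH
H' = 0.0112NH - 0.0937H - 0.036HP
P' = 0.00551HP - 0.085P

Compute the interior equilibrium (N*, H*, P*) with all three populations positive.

From dP/dt = 0: 0.00551H* = 0.085, so H* = 15.4.
From dN/dt = 0: 0.852(1 - N*/1180) = 0.0229·15.4, giving N* = 1180·(1 - 0.415) = 691.
From dH/dt = 0: 0.0112·691 - 0.0937 = 0.036P*, so P* = 7.64/0.036 = 212.

N* ≈ 691, H* ≈ 15.4, P* ≈ 212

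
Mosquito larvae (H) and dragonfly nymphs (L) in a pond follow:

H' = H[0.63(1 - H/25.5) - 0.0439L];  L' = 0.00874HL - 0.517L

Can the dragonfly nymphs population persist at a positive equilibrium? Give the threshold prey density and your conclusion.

Threshold H = 59.2; K < 59.2, so no, the predator goes extinct.

The predator equation gives dL/dt > 0 only when H > 0.517/0.00874 = 59.2.
Without the predator, H → K = 25.5. Since 25.5 < 59.2, the predator cannot invade.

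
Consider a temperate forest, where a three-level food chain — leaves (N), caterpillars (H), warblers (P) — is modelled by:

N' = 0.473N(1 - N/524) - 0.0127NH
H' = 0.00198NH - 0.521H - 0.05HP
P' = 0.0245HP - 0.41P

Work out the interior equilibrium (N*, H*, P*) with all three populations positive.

N* ≈ 289, H* ≈ 16.7, P* ≈ 1.01

From dP/dt = 0: 0.0245H* = 0.41, so H* = 16.7.
From dN/dt = 0: 0.473(1 - N*/524) = 0.0127·16.7, giving N* = 524·(1 - 0.449) = 289.
From dH/dt = 0: 0.00198·289 - 0.521 = 0.05P*, so P* = 0.0503/0.05 = 1.01.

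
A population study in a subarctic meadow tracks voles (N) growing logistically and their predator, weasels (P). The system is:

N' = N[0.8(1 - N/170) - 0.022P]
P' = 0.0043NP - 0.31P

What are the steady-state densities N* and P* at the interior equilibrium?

From dP/dt = 0 with P > 0: 0.0043N* = 0.31, so N* = 72.1.
Substitute into dN/dt = 0: 0.8(1 - 72.1/170) = 0.022P*.
The bracket is 0.576, giving P* = 0.461/0.022 = 20.9.

N* ≈ 72.1, P* ≈ 20.9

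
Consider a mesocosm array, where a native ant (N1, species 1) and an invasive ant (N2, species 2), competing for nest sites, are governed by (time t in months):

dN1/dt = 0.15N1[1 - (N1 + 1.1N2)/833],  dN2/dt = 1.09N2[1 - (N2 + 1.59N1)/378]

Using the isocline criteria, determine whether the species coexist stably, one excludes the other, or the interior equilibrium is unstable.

Compare the nullcline intercepts: K1/α12 = 833/1.1 = 757 > K2 = 378; K2/α21 = 378/1.59 = 238 < K1 = 833.
Since the inequalities point opposite ways, species 1 can invade but species 2 cannot.

species 1 excludes species 2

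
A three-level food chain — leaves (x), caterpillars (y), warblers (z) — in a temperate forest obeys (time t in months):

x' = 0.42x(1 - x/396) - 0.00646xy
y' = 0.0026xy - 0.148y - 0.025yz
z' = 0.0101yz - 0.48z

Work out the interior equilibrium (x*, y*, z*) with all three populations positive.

x* ≈ 107, y* ≈ 47.5, z* ≈ 5.16

From dz/dt = 0: 0.0101y* = 0.48, so y* = 47.5.
From dx/dt = 0: 0.42(1 - x*/396) = 0.00646·47.5, giving x* = 396·(1 - 0.731) = 107.
From dy/dt = 0: 0.0026·107 - 0.148 = 0.025z*, so z* = 0.129/0.025 = 5.16.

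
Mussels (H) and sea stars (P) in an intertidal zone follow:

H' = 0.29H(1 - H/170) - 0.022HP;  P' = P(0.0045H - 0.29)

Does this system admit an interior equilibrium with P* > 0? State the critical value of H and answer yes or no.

The predator equation gives dP/dt > 0 only when H > 0.29/0.0045 = 64.4.
Without the predator, H → K = 170. Since 170 > 64.4, the predator can invade and persist.

Threshold H = 64.4; K > 64.4, so yes, the predator persists.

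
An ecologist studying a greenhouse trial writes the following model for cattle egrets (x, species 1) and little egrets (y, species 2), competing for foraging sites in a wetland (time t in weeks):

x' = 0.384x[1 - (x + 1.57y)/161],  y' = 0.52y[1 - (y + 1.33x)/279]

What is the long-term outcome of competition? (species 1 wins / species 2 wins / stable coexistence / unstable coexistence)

Compare the nullcline intercepts: K1/α12 = 161/1.57 = 103 < K2 = 279; K2/α21 = 279/1.33 = 210 > K1 = 161.
Since the inequalities point opposite ways, species 2 can invade but species 1 cannot.

species 2 excludes species 1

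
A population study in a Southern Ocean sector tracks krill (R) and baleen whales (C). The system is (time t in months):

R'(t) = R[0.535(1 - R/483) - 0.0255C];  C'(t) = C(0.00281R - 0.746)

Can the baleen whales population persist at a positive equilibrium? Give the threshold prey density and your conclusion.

Threshold R = 265; K > 265, so yes, the predator persists.

The predator equation gives dC/dt > 0 only when R > 0.746/0.00281 = 265.
Without the predator, R → K = 483. Since 483 > 265, the predator can invade and persist.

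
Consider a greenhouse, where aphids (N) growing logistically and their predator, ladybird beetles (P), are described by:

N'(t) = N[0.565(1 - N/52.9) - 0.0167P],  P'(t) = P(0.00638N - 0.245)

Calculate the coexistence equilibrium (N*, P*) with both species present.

From dP/dt = 0 with P > 0: 0.00638N* = 0.245, so N* = 38.4.
Substitute into dN/dt = 0: 0.565(1 - 38.4/52.9) = 0.0167P*.
The bracket is 0.274, giving P* = 0.155/0.0167 = 9.27.

N* ≈ 38.4, P* ≈ 9.27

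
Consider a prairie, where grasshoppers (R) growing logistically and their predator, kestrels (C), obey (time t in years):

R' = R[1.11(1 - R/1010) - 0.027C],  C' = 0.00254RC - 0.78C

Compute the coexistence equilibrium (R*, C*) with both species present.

From dC/dt = 0 with C > 0: 0.00254R* = 0.78, so R* = 307.
Substitute into dR/dt = 0: 1.11(1 - 307/1010) = 0.027C*.
The bracket is 0.696, giving C* = 0.773/0.027 = 28.6.

R* ≈ 307, C* ≈ 28.6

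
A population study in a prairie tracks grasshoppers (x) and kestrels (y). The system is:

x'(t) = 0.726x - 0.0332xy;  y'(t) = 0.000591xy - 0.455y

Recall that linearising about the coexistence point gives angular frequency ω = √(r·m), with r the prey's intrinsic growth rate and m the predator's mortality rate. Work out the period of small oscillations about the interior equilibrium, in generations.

T ≈ 10.9 generations

Here r = 0.726 and m = 0.455, so r·m = 0.33.
ω = √0.33 = 0.575 per generation, hence T = 2π/ω ≈ 10.9 generations.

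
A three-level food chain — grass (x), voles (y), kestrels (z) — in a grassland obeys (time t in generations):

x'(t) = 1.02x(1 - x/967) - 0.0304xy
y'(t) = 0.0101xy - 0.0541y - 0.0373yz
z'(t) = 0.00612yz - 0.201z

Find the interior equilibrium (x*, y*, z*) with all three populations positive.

x* ≈ 20.4, y* ≈ 32.8, z* ≈ 4.09

From dz/dt = 0: 0.00612y* = 0.201, so y* = 32.8.
From dx/dt = 0: 1.02(1 - x*/967) = 0.0304·32.8, giving x* = 967·(1 - 0.979) = 20.4.
From dy/dt = 0: 0.0101·20.4 - 0.0541 = 0.0373z*, so z* = 0.152/0.0373 = 4.09.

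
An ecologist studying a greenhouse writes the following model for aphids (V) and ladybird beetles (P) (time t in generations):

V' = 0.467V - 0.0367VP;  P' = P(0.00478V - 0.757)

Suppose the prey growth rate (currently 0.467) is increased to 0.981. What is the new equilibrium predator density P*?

At the interior fixed point, setting dV/dt = 0 with V > 0 fixes P* = (prey growth rate)/(VP coefficient) — independent of the other coefficients.
With the change, P* = 0.981/0.0367 = 26.7; it rises from 12.7.

P* ≈ 26.7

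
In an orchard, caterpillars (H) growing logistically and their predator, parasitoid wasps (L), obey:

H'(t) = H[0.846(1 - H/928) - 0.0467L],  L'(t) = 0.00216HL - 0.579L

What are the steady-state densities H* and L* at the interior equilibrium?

H* ≈ 268, L* ≈ 12.9

From dL/dt = 0 with L > 0: 0.00216H* = 0.579, so H* = 268.
Substitute into dH/dt = 0: 0.846(1 - 268/928) = 0.0467L*.
The bracket is 0.711, giving L* = 0.602/0.0467 = 12.9.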